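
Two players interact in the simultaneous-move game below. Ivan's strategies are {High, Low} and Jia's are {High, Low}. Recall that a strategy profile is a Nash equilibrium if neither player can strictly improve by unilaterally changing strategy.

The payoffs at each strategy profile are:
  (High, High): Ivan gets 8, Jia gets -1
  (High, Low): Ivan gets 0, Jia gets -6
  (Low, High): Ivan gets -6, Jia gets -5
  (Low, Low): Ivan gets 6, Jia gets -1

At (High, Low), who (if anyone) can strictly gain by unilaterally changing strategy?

Both

Ivan at (High, Low) earns 0; deviating to Low yields 6 — a strict improvement.
Jia earns -6; deviating to High yields -1 — a strict improvement.
Both Ivan and Jia have strictly profitable deviations.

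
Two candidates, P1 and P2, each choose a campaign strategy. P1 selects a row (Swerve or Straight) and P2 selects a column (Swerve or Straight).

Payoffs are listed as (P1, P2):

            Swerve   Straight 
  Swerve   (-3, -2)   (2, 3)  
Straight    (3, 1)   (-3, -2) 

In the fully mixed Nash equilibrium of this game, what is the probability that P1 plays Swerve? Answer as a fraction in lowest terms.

3/8

Let p be the probability that P1 plays Swerve. In a completely mixed equilibrium, P2 must be indifferent between Swerve and Straight.
P2's expected payoff from Swerve is −2p + (1−p); from Straight it is 3p − 2(1−p).
Setting these equal: −3p + 1 = 5p − 2, so p = 3/8.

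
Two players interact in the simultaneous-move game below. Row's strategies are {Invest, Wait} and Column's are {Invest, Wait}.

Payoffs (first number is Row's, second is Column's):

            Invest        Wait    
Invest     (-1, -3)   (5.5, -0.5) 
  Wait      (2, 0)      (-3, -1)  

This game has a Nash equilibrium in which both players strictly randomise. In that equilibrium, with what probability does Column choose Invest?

17/23

Let q be the probability that Column plays Invest. In a completely mixed equilibrium, Row must be indifferent between Invest and Wait.
Row's expected payoff from Invest is −q + 5.5(1−q); from Wait it is 2q − 3(1−q).
Setting these equal: −6.5q + 5.5 = 5q − 3, so q = 17/23.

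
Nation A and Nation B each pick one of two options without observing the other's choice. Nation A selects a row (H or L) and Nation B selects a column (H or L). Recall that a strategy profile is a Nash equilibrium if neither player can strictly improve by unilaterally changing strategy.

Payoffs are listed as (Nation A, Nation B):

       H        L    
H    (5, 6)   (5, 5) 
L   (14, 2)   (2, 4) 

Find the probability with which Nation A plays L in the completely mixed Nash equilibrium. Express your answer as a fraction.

1/3

Let x be the probability that Nation A plays H. In a completely mixed equilibrium, Nation B must be indifferent between H and L.
Nation B's expected payoff from H is 6x + 2(1−x); from L it is 5x + 4(1−x).
Setting these equal: 4x + 2 = x + 4, so x = 2/3.
Therefore Nation A plays L with probability 1 − 2/3 = 1/3.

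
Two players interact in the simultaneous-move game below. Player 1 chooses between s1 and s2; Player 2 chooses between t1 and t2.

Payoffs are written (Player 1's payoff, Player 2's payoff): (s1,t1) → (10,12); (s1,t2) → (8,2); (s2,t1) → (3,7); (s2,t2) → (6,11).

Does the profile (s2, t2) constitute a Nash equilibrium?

At (s2, t2), Player 1 earns 6; switching to s1 would give 8, so Player 1 would deviate.
Player 2 earns 11; switching to t1 would give 7, so Player 2 has no profitable deviation.
Since at least one player can profitably deviate, this is not a Nash equilibrium.

No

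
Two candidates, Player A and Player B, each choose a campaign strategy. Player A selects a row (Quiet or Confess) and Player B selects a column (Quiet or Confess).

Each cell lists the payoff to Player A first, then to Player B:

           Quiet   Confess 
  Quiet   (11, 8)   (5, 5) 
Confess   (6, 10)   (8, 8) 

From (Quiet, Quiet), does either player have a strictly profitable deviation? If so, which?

Player A at (Quiet, Quiet) earns 11; deviating to Confess yields 6 — not better.
Player B earns 8; deviating to Confess yields 5 — not better.
Neither player can strictly improve; the profile is a Nash equilibrium.

Neither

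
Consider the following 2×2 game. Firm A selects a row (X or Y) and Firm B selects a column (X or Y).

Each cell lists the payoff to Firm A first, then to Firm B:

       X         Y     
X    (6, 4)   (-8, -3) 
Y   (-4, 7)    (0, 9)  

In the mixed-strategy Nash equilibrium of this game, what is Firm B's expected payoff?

First find p, the probability Firm A plays X, from Firm B's indifference between X and Y: 4p + 7(1−p) = −3p + 9(1−p), giving p = 2/9.
Since Firm B is indifferent in equilibrium, Firm B's expected payoff equals the payoff from either column against (2/9, 7/9). Using X: 4(2/9) + 7(7/9) = 19/3.

19/3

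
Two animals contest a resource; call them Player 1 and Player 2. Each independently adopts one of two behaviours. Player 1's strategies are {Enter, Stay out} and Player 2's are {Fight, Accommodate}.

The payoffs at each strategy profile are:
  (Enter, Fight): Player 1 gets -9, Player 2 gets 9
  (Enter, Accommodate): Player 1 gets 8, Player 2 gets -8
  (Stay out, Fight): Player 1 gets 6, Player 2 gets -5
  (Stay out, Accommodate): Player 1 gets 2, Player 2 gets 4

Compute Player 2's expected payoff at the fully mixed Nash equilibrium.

-2/13

First find x, the probability Player 1 plays Enter, from Player 2's indifference between Fight and Accommodate: 9x − 5(1−x) = −8x + 4(1−x), giving x = 9/26.
Since Player 2 is indifferent in equilibrium, Player 2's expected payoff equals the payoff from either column against (9/26, 17/26). Using Fight: 9(9/26) − 5(17/26) = -2/13.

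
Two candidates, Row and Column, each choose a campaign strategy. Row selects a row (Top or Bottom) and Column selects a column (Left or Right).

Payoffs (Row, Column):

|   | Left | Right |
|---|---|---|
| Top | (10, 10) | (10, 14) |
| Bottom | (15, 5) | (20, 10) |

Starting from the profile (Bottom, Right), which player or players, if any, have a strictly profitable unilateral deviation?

Row at (Bottom, Right) earns 20; deviating to Top yields 10 — not better.
Column earns 10; deviating to Left yields 5 — not better.
Neither player can strictly improve; the profile is a Nash equilibrium.

Neither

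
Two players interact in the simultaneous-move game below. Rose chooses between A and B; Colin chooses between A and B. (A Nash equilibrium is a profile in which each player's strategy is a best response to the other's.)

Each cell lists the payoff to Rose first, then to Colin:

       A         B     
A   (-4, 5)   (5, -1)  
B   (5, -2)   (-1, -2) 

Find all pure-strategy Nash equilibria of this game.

(B, A)

(A, A): Rose prefers B (5 > -4) — not an equilibrium.
(A, B): Colin prefers A (5 > -1) — not an equilibrium.
(B, A): Rose gets 5 ≥ -4 from A, and Colin gets -2 ≥ -2 from B — Nash equilibrium.
(B, B): Rose prefers A (5 > -1) — not an equilibrium.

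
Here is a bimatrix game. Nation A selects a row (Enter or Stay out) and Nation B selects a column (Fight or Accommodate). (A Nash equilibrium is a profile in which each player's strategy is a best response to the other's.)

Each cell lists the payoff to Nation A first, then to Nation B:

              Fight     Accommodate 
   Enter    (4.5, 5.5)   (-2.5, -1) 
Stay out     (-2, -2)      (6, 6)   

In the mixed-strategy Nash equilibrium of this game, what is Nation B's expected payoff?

First find x, the probability Nation A plays Enter, from Nation B's indifference between Fight and Accommodate: 5.5x − 2(1−x) = −x + 6(1−x), giving x = 16/29.
Since Nation B is indifferent in equilibrium, Nation B's expected payoff equals the payoff from either column against (16/29, 13/29). Using Fight: 5.5(16/29) − 2(13/29) = 62/29.

62/29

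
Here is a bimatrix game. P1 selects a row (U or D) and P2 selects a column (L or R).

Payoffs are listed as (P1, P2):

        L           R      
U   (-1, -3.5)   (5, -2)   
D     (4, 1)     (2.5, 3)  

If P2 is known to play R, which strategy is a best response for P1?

U

Against R, P1 earns 5 from U and 2.5 from D.
So U is the best response.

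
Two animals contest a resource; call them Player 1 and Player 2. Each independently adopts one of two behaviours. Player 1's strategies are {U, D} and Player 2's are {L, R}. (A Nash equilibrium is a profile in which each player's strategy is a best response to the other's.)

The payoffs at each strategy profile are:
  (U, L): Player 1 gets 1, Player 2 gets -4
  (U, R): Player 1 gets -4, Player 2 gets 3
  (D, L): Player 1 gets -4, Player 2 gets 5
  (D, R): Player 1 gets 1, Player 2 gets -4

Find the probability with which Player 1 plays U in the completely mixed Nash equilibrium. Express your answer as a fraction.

9/16

Let p be the probability that Player 1 plays U. In a completely mixed equilibrium, Player 2 must be indifferent between L and R.
Player 2's expected payoff from L is −4p + 5(1−p); from R it is 3p − 4(1−p).
Setting these equal: −9p + 5 = 7p − 4, so p = 9/16.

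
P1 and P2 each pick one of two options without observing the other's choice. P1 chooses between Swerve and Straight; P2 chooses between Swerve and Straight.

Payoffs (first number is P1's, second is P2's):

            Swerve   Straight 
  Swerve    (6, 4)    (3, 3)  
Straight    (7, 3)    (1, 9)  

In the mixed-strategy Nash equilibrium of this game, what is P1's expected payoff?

First find q, the probability P2 plays Swerve, from P1's indifference between Swerve and Straight: 6q + 3(1−q) = 7q + (1−q), giving q = 2/3.
Since P1 is indifferent in equilibrium, P1's expected payoff equals the payoff from either row against (2/3, 1/3). Using Swerve: 6(2/3) + 3(1/3) = 5.

5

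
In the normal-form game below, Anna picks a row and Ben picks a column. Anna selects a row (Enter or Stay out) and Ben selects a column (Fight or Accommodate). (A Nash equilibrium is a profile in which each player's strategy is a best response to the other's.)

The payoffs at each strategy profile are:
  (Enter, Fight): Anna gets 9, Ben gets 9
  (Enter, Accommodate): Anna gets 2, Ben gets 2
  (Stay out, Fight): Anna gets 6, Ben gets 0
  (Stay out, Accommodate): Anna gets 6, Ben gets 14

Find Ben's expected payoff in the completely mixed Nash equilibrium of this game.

First find p, the probability Anna plays Enter, from Ben's indifference between Fight and Accommodate: 9p = 2p + 14(1−p), giving p = 2/3.
Since Ben is indifferent in equilibrium, Ben's expected payoff equals the payoff from either column against (2/3, 1/3). Using Fight: 9(2/3) = 6.

6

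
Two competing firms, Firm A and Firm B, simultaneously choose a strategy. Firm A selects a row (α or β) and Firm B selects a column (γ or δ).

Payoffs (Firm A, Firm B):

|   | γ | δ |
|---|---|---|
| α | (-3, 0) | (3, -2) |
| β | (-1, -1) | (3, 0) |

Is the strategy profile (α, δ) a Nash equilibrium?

At (α, δ), Firm A earns 3; switching to β would give 3, so Firm A has no profitable deviation.
Firm B earns -2; switching to γ would give 0, so Firm B would deviate.
Since at least one player can profitably deviate, this is not a Nash equilibrium.

No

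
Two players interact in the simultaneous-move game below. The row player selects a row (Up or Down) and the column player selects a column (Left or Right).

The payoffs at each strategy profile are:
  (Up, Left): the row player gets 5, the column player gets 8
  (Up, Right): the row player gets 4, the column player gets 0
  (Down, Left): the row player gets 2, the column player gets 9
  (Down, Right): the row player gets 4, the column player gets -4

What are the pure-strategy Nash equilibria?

(Up, Left): the row player gets 5 ≥ 2 from Down, and the column player gets 8 ≥ 0 from Right — Nash equilibrium.
(Up, Right): the column player prefers Left (8 > 0) — not an equilibrium.
(Down, Left): the row player prefers Up (5 > 2) — not an equilibrium.
(Down, Right): the column player prefers Left (9 > -4) — not an equilibrium.

(Up, Left)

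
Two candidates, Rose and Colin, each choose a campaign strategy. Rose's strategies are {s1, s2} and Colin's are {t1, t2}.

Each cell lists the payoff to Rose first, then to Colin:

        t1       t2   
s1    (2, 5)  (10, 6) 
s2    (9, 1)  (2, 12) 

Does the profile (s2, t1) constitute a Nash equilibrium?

At (s2, t1), Rose earns 9; switching to s1 would give 2, so Rose has no profitable deviation.
Colin earns 1; switching to t2 would give 12, so Colin would deviate.
Since at least one player can profitably deviate, this is not a Nash equilibrium.

No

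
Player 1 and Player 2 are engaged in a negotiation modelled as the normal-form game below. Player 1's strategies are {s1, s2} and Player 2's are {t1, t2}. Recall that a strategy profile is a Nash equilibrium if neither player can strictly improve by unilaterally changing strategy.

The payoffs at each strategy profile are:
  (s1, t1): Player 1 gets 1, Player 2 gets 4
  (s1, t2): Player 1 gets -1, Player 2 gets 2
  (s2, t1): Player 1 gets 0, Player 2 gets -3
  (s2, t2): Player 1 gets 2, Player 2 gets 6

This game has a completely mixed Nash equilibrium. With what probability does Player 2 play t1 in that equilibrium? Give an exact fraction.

3/4

Let c be the probability that Player 2 plays t1. In a completely mixed equilibrium, Player 1 must be indifferent between s1 and s2.
Player 1's expected payoff from s1 is c − (1−c); from s2 it is 2(1−c).
Setting these equal: 2c − 1 = −2c + 2, so c = 3/4.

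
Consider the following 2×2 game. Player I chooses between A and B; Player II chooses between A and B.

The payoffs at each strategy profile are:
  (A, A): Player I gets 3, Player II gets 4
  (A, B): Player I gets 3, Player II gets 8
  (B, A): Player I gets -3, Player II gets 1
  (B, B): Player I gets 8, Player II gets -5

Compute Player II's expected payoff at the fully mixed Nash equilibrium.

First find x, the probability Player I plays A, from Player II's indifference between A and B: 4x + (1−x) = 8x − 5(1−x), giving x = 3/5.
Since Player II is indifferent in equilibrium, Player II's expected payoff equals the payoff from either column against (3/5, 2/5). Using A: 4(3/5) + (2/5) = 14/5.

14/5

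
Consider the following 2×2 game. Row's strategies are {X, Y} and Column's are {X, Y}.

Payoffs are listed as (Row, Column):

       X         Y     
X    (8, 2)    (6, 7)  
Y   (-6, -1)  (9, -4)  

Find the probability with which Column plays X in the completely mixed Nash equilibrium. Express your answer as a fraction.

3/17

Let c be the probability that Column plays X. In a completely mixed equilibrium, Row must be indifferent between X and Y.
Row's expected payoff from X is 8c + 6(1−c); from Y it is −6c + 9(1−c).
Setting these equal: 2c + 6 = −15c + 9, so c = 3/17.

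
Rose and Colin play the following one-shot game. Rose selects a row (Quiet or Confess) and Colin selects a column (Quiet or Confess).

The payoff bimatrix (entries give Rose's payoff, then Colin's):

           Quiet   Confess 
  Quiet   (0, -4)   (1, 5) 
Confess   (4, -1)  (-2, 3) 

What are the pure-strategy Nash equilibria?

(Quiet, Quiet): Rose prefers Confess (4 > 0); Colin prefers Confess (5 > -4) — not an equilibrium.
(Quiet, Confess): Rose gets 1 ≥ -2 from Confess, and Colin gets 5 ≥ -4 from Quiet — Nash equilibrium.
(Confess, Quiet): Colin prefers Confess (3 > -1) — not an equilibrium.
(Confess, Confess): Rose prefers Quiet (1 > -2) — not an equilibrium.

(Quiet, Confess)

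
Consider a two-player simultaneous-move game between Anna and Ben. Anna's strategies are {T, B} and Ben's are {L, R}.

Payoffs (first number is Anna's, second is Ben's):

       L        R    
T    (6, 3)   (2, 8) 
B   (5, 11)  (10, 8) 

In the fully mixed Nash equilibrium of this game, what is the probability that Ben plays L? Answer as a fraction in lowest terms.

8/9

Let y be the probability that Ben plays L. In a completely mixed equilibrium, Anna must be indifferent between T and B.
Anna's expected payoff from T is 6y + 2(1−y); from B it is 5y + 10(1−y).
Setting these equal: 4y + 2 = −5y + 10, so y = 8/9.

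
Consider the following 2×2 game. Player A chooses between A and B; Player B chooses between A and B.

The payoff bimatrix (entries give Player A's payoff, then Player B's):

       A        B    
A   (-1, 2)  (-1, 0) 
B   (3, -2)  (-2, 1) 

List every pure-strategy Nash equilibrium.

(A, A): Player A prefers B (3 > -1) — not an equilibrium.
(A, B): Player B prefers A (2 > 0) — not an equilibrium.
(B, A): Player B prefers B (1 > -2) — not an equilibrium.
(B, B): Player A prefers A (-1 > -2) — not an equilibrium.

none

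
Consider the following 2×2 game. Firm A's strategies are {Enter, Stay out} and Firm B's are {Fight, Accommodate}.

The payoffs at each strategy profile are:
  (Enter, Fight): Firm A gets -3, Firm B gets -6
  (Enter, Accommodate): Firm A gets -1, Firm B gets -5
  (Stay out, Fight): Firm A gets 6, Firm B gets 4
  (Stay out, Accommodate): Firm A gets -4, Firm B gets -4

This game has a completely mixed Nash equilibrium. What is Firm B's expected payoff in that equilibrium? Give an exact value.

-44/9

First find x, the probability Firm A plays Enter, from Firm B's indifference between Fight and Accommodate: −6x + 4(1−x) = −5x − 4(1−x), giving x = 8/9.
Since Firm B is indifferent in equilibrium, Firm B's expected payoff equals the payoff from either column against (8/9, 1/9). Using Fight: −6(8/9) + 4(1/9) = -44/9.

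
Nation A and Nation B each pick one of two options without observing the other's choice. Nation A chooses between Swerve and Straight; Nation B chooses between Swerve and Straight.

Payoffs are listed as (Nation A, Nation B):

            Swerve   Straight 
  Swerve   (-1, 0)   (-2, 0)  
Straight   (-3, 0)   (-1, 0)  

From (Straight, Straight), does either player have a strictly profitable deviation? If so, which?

Neither

Nation A at (Straight, Straight) earns -1; deviating to Swerve yields -2 — not better.
Nation B earns 0; deviating to Swerve yields 0 — not better.
Neither player can strictly improve; the profile is a Nash equilibrium.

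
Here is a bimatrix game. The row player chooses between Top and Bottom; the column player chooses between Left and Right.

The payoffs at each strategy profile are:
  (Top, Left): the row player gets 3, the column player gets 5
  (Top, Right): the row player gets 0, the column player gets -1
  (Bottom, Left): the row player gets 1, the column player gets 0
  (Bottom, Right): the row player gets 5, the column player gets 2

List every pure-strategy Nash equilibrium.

(Top, Left): the row player gets 3 ≥ 1 from Bottom, and the column player gets 5 ≥ -1 from Right — Nash equilibrium.
(Top, Right): the row player prefers Bottom (5 > 0); the column player prefers Left (5 > -1) — not an equilibrium.
(Bottom, Left): the row player prefers Top (3 > 1); the column player prefers Right (2 > 0) — not an equilibrium.
(Bottom, Right): the row player gets 5 ≥ 0 from Top, and the column player gets 2 ≥ 0 from Left — Nash equilibrium.

(Top, Left) and (Bottom, Right)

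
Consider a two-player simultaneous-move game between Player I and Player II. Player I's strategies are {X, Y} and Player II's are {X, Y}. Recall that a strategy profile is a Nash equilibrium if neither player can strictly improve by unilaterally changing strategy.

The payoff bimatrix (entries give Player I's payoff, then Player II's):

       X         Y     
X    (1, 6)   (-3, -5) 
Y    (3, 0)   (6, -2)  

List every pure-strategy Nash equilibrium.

(Y, X)

(X, X): Player I prefers Y (3 > 1) — not an equilibrium.
(X, Y): Player I prefers Y (6 > -3); Player II prefers X (6 > -5) — not an equilibrium.
(Y, X): Player I gets 3 ≥ 1 from X, and Player II gets 0 ≥ -2 from Y — Nash equilibrium.
(Y, Y): Player II prefers X (0 > -2) — not an equilibrium.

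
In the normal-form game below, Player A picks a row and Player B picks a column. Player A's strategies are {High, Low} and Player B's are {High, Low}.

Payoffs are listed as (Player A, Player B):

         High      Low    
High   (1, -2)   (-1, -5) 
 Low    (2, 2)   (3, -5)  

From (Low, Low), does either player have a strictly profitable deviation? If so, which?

Player A at (Low, Low) earns 3; deviating to High yields -1 — not better.
Player B earns -5; deviating to High yields 2 — a strict improvement.
Only Player B has a strictly profitable deviation.

Player B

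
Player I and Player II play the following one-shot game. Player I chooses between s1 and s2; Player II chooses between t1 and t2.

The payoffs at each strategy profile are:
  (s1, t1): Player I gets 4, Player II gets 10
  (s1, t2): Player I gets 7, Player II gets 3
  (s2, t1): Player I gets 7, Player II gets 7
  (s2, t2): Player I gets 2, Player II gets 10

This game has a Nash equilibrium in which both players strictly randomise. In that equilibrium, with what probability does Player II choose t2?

3/8

Let y be the probability that Player II plays t1. In a completely mixed equilibrium, Player I must be indifferent between s1 and s2.
Player I's expected payoff from s1 is 4y + 7(1−y); from s2 it is 7y + 2(1−y).
Setting these equal: −3y + 7 = 5y + 2, so y = 5/8.
Therefore Player II plays t2 with probability 1 − 5/8 = 3/8.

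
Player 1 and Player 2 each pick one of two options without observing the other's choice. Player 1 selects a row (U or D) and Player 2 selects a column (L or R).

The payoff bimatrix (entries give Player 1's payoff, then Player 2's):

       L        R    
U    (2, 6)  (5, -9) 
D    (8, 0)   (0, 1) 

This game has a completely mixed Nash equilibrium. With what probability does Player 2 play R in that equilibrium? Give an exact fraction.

6/11

Let y be the probability that Player 2 plays L. In a completely mixed equilibrium, Player 1 must be indifferent between U and D.
Player 1's expected payoff from U is 2y + 5(1−y); from D it is 8y.
Setting these equal: −3y + 5 = 8y, so y = 5/11.
Therefore Player 2 plays R with probability 1 − 5/11 = 6/11.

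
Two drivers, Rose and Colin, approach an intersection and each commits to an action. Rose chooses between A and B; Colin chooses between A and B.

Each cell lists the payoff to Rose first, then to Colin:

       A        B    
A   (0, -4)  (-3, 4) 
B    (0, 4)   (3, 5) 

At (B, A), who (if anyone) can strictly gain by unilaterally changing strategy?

Rose at (B, A) earns 0; deviating to A yields 0 — not better.
Colin earns 4; deviating to B yields 5 — a strict improvement.
Only Colin has a strictly profitable deviation.

Colin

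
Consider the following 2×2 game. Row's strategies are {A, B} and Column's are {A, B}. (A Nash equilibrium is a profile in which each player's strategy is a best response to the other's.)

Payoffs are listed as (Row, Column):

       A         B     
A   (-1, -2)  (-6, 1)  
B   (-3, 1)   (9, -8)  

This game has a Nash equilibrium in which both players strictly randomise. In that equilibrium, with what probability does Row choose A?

3/4

Let r be the probability that Row plays A. In a completely mixed equilibrium, Column must be indifferent between A and B.
Column's expected payoff from A is −2r + (1−r); from B it is r − 8(1−r).
Setting these equal: −3r + 1 = 9r − 8, so r = 3/4.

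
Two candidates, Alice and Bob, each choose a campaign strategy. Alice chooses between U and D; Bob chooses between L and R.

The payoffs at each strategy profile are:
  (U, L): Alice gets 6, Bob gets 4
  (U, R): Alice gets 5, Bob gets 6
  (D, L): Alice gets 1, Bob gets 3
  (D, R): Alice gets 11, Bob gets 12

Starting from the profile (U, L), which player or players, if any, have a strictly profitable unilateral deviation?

Bob

Alice at (U, L) earns 6; deviating to D yields 1 — not better.
Bob earns 4; deviating to R yields 6 — a strict improvement.
Only Bob has a strictly profitable deviation.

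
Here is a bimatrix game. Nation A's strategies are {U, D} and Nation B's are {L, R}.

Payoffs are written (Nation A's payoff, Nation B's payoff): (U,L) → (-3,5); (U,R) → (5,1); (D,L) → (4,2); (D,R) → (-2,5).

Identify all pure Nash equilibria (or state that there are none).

(U, L): Nation A prefers D (4 > -3) — not an equilibrium.
(U, R): Nation B prefers L (5 > 1) — not an equilibrium.
(D, L): Nation B prefers R (5 > 2) — not an equilibrium.
(D, R): Nation A prefers U (5 > -2) — not an equilibrium.

none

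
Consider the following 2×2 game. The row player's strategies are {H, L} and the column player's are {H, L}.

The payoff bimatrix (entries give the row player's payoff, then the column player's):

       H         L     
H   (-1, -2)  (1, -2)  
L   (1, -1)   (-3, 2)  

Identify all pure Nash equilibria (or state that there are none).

(H, L)

(H, H): the row player prefers L (1 > -1) — not an equilibrium.
(H, L): the row player gets 1 ≥ -3 from L, and the column player gets -2 ≥ -2 from H — Nash equilibrium.
(L, H): the column player prefers L (2 > -1) — not an equilibrium.
(L, L): the row player prefers H (1 > -3) — not an equilibrium.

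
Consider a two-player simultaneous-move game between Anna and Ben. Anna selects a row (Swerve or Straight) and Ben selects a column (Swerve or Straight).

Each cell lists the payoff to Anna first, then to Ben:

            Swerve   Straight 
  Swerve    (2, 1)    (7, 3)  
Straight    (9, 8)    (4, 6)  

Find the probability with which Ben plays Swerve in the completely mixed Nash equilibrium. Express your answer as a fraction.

3/10

Let q be the probability that Ben plays Swerve. In a completely mixed equilibrium, Anna must be indifferent between Swerve and Straight.
Anna's expected payoff from Swerve is 2q + 7(1−q); from Straight it is 9q + 4(1−q).
Setting these equal: −5q + 7 = 5q + 4, so q = 3/10.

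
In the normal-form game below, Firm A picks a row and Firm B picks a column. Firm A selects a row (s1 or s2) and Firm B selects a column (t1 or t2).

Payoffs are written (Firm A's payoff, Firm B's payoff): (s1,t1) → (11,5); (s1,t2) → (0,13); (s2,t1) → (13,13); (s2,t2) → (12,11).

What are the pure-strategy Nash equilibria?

(s2, t1)

(s1, t1): Firm A prefers s2 (13 > 11); Firm B prefers t2 (13 > 5) — not an equilibrium.
(s1, t2): Firm A prefers s2 (12 > 0) — not an equilibrium.
(s2, t1): Firm A gets 13 ≥ 11 from s1, and Firm B gets 13 ≥ 11 from t2 — Nash equilibrium.
(s2, t2): Firm B prefers t1 (13 > 11) — not an equilibrium.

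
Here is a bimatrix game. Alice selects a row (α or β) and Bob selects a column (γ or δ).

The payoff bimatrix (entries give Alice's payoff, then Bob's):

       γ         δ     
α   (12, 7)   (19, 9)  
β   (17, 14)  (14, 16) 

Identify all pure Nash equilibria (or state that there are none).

(α, γ): Alice prefers β (17 > 12); Bob prefers δ (9 > 7) — not an equilibrium.
(α, δ): Alice gets 19 ≥ 14 from β, and Bob gets 9 ≥ 7 from γ — Nash equilibrium.
(β, γ): Bob prefers δ (16 > 14) — not an equilibrium.
(β, δ): Alice prefers α (19 > 14) — not an equilibrium.

(α, δ)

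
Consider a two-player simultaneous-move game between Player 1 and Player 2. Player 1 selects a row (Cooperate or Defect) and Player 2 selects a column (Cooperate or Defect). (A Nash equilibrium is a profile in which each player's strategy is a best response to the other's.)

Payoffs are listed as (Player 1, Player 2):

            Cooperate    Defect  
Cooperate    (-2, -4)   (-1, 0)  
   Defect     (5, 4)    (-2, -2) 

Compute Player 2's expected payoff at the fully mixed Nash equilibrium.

First find p, the probability Player 1 plays Cooperate, from Player 2's indifference between Cooperate and Defect: −4p + 4(1−p) = −2(1−p), giving p = 3/5.
Since Player 2 is indifferent in equilibrium, Player 2's expected payoff equals the payoff from either column against (3/5, 2/5). Using Cooperate: −4(3/5) + 4(2/5) = -4/5.

-4/5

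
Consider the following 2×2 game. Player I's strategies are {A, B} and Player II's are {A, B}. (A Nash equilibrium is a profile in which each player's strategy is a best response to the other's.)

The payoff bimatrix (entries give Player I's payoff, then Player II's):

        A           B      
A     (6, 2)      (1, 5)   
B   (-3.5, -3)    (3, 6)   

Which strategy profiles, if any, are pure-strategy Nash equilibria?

(B, B)

(A, A): Player II prefers B (5 > 2) — not an equilibrium.
(A, B): Player I prefers B (3 > 1) — not an equilibrium.
(B, A): Player I prefers A (6 > -3.5); Player II prefers B (6 > -3) — not an equilibrium.
(B, B): Player I gets 3 ≥ 1 from A, and Player II gets 6 ≥ -3 from A — Nash equilibrium.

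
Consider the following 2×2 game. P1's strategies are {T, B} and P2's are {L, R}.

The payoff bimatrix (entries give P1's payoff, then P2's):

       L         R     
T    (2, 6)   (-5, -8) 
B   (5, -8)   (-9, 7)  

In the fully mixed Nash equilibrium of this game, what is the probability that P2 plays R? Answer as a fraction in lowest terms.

Let q be the probability that P2 plays L. In a completely mixed equilibrium, P1 must be indifferent between T and B.
P1's expected payoff from T is 2q − 5(1−q); from B it is 5q − 9(1−q).
Setting these equal: 7q − 5 = 14q − 9, so q = 4/7.
Therefore P2 plays R with probability 1 − 4/7 = 3/7.

3/7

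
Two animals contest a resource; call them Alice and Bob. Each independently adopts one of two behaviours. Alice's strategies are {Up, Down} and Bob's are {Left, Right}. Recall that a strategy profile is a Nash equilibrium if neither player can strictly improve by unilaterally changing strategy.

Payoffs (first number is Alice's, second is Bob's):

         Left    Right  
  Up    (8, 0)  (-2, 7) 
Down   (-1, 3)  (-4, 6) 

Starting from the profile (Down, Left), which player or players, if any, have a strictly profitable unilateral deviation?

Alice at (Down, Left) earns -1; deviating to Up yields 8 — a strict improvement.
Bob earns 3; deviating to Right yields 6 — a strict improvement.
Both Alice and Bob have strictly profitable deviations.

Both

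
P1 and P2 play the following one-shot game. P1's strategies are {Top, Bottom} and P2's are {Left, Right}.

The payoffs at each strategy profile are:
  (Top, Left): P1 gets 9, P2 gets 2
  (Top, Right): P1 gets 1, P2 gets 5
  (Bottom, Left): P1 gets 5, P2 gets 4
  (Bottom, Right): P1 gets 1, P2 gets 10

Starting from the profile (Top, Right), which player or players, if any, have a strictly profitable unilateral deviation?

P1 at (Top, Right) earns 1; deviating to Bottom yields 1 — not better.
P2 earns 5; deviating to Left yields 2 — not better.
Neither player can strictly improve; the profile is a Nash equilibrium.

Neither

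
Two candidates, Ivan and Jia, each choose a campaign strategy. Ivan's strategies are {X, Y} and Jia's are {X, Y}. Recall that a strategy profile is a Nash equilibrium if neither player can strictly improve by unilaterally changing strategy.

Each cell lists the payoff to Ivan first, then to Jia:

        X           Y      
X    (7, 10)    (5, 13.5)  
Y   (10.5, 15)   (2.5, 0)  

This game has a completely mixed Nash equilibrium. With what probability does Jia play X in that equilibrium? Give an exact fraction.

Let y be the probability that Jia plays X. In a completely mixed equilibrium, Ivan must be indifferent between X and Y.
Ivan's expected payoff from X is 7y + 5(1−y); from Y it is 10.5y + 2.5(1−y).
Setting these equal: 2y + 5 = 8y + 2.5, so y = 5/12.

5/12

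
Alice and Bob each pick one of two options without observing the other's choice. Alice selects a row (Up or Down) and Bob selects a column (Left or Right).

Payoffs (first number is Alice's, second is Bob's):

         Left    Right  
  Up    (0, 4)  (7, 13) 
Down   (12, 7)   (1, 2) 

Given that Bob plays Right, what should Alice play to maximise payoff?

Up

Against Right, Alice earns 7 from Up and 1 from Down.
So Up is the best response.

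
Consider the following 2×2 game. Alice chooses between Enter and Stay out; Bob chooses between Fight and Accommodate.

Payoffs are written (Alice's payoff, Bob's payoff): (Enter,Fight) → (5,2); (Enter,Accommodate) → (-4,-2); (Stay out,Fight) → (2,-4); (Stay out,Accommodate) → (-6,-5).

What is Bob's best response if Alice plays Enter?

Fight

Against Enter, Bob earns 2 from Fight and -2 from Accommodate.
So Fight is the best response.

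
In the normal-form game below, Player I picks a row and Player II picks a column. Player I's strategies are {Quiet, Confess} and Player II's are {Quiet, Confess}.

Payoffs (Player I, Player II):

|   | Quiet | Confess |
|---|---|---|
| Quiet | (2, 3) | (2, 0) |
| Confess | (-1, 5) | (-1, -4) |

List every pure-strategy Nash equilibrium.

(Quiet, Quiet)

(Quiet, Quiet): Player I gets 2 ≥ -1 from Confess, and Player II gets 3 ≥ 0 from Confess — Nash equilibrium.
(Quiet, Confess): Player II prefers Quiet (3 > 0) — not an equilibrium.
(Confess, Quiet): Player I prefers Quiet (2 > -1) — not an equilibrium.
(Confess, Confess): Player I prefers Quiet (2 > -1); Player II prefers Quiet (5 > -4) — not an equilibrium.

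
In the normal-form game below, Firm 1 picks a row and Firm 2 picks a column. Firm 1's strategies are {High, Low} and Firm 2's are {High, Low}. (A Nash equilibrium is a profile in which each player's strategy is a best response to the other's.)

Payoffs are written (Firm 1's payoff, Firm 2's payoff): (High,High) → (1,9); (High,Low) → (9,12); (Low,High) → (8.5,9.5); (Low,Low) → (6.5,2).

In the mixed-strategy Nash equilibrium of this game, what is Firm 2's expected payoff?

64/7

First find p, the probability Firm 1 plays High, from Firm 2's indifference between High and Low: 9p + 9.5(1−p) = 12p + 2(1−p), giving p = 5/7.
Since Firm 2 is indifferent in equilibrium, Firm 2's expected payoff equals the payoff from either column against (5/7, 2/7). Using High: 9(5/7) + 9.5(2/7) = 64/7.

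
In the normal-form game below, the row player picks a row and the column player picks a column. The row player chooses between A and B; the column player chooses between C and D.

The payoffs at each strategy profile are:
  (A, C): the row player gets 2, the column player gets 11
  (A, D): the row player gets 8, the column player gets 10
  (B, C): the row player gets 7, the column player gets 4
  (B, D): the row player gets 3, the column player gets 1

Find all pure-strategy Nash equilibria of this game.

(A, C): the row player prefers B (7 > 2) — not an equilibrium.
(A, D): the column player prefers C (11 > 10) — not an equilibrium.
(B, C): the row player gets 7 ≥ 2 from A, and the column player gets 4 ≥ 1 from D — Nash equilibrium.
(B, D): the row player prefers A (8 > 3); the column player prefers C (4 > 1) — not an equilibrium.

(B, C)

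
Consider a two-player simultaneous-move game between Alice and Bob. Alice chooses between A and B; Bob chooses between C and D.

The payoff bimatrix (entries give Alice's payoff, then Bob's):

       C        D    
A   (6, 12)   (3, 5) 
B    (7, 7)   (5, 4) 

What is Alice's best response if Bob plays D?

Against D, Alice earns 3 from A and 5 from B.
So B is the best response.

B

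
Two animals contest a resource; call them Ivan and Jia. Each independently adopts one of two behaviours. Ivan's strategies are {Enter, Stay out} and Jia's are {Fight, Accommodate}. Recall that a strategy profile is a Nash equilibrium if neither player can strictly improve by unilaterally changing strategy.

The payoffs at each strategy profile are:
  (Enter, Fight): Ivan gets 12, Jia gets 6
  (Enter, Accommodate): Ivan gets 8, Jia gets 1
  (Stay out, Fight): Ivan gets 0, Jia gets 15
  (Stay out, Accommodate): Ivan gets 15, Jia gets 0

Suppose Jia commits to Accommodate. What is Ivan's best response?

Against Accommodate, Ivan earns 8 from Enter and 15 from Stay out.
So Stay out is the best response.

Stay out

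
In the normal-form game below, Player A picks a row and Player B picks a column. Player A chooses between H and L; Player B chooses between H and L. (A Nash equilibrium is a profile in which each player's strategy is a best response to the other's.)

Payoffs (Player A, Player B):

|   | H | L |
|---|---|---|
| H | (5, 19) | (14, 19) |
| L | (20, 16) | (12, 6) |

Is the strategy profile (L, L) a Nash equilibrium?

At (L, L), Player A earns 12; switching to H would give 14, so Player A would deviate.
Player B earns 6; switching to H would give 16, so Player B would deviate.
Since at least one player can profitably deviate, this is not a Nash equilibrium.

No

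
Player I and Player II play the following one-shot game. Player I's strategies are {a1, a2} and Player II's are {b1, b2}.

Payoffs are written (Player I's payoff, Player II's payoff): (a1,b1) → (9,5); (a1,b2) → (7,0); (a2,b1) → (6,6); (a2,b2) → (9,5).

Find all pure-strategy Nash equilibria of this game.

(a1, b1)

(a1, b1): Player I gets 9 ≥ 6 from a2, and Player II gets 5 ≥ 0 from b2 — Nash equilibrium.
(a1, b2): Player I prefers a2 (9 > 7); Player II prefers b1 (5 > 0) — not an equilibrium.
(a2, b1): Player I prefers a1 (9 > 6) — not an equilibrium.
(a2, b2): Player II prefers b1 (6 > 5) — not an equilibrium.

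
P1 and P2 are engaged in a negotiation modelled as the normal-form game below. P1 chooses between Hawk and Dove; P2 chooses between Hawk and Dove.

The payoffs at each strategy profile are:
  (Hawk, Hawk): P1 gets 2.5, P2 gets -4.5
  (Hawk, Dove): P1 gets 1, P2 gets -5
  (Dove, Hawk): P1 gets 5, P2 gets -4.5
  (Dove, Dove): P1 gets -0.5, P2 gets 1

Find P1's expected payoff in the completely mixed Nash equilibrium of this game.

First find q, the probability P2 plays Hawk, from P1's indifference between Hawk and Dove: 2.5q + (1−q) = 5q − 0.5(1−q), giving q = 3/8.
Since P1 is indifferent in equilibrium, P1's expected payoff equals the payoff from either row against (3/8, 5/8). Using Hawk: 2.5(3/8) + (5/8) = 25/16.

25/16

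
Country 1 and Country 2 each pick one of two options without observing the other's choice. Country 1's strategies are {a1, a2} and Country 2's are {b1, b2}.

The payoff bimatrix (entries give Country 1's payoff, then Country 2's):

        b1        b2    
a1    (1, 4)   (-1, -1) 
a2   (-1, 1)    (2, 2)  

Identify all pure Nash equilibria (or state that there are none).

(a1, b1) and (a2, b2)

(a1, b1): Country 1 gets 1 ≥ -1 from a2, and Country 2 gets 4 ≥ -1 from b2 — Nash equilibrium.
(a1, b2): Country 1 prefers a2 (2 > -1); Country 2 prefers b1 (4 > -1) — not an equilibrium.
(a2, b1): Country 1 prefers a1 (1 > -1); Country 2 prefers b2 (2 > 1) — not an equilibrium.
(a2, b2): Country 1 gets 2 ≥ -1 from a1, and Country 2 gets 2 ≥ 1 from b1 — Nash equilibrium.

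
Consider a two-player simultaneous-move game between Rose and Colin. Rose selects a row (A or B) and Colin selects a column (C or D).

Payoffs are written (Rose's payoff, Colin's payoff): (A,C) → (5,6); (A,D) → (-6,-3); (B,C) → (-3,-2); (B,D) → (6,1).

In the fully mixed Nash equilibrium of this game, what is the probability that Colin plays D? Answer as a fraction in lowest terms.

2/5

Let y be the probability that Colin plays C. In a completely mixed equilibrium, Rose must be indifferent between A and B.
Rose's expected payoff from A is 5y − 6(1−y); from B it is −3y + 6(1−y).
Setting these equal: 11y − 6 = −9y + 6, so y = 3/5.
Therefore Colin plays D with probability 1 − 3/5 = 2/5.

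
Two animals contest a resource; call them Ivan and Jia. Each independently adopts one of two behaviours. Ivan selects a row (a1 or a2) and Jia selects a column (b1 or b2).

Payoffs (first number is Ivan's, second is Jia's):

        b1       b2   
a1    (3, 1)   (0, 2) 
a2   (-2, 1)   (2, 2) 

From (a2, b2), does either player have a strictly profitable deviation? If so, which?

Ivan at (a2, b2) earns 2; deviating to a1 yields 0 — not better.
Jia earns 2; deviating to b1 yields 1 — not better.
Neither player can strictly improve; the profile is a Nash equilibrium.

Neither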